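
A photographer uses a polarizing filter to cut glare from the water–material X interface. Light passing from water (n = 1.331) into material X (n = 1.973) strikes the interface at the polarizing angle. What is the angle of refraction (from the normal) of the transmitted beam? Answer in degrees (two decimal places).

θ_B = arctan(n₂/n₁) = arctan(1.973/1.331) = 56.00°.
At Brewster's angle the reflected and refracted rays are perpendicular, so θ_t = 90° − θ_B = 90° − 56.00° = 34.00°.

θ_t ≈ 34.00°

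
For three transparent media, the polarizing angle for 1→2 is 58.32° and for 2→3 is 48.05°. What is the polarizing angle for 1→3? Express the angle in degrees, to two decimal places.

Each Brewster angle gives a ratio: n₂/n₁ = tan 58.32° = 1.6204, n₃/n₂ = tan 48.05° = 1.1126.
Multiplying, n₃/n₁ = 1.6204 × 1.1126 = 1.8028, and θ_B(1→3) = arctan 1.8028 = 60.98°.

θ_B ≈ 60.98°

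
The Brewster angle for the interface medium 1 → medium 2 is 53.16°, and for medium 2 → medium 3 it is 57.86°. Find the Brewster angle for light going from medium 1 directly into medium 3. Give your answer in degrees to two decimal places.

θ_B ≈ 64.79°

Each Brewster angle gives a ratio: n₂/n₁ = tan 53.16° = 1.3348, n₃/n₂ = tan 57.86° = 1.5917.
n₃/n₁ = 2.1245. Then tan θ_B(1→3) = n₃/n₁, so θ_B(1→3) = arctan(2.1245) = 64.79°.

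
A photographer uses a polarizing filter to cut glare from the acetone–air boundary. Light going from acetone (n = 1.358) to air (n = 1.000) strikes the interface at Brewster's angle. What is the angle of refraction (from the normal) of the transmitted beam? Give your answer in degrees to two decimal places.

θ_t ≈ 53.63°

First find Brewster's angle: tan θ_B = 1.000/1.358 = 0.7364, giving θ_B = 36.37°.
The refracted ray is perpendicular to the reflected ray, so θ_t = 90° − θ_B = 53.63°.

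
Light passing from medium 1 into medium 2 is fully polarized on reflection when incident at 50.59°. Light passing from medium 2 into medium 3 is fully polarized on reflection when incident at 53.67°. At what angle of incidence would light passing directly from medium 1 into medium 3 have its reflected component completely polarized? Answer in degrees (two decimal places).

n₂/n₁ = tan 50.59° = 1.2170 and n₃/n₂ = tan 53.67° = 1.3598.
n₃/n₁ = 1.6549. Then tan θ_B(1→3) = n₃/n₁, so θ_B(1→3) = arctan(1.6549) = 58.86°.

θ_B ≈ 58.86°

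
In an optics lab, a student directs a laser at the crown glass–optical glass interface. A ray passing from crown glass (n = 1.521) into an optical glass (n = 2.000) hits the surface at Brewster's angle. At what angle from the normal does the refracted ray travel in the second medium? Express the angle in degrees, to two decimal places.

θ_t ≈ 37.25°

tan θ_B = n₂/n₁ = 2.000/1.521 = 1.3149, so θ_B = 52.75°.
Since θ_B + θ_t = 90° at Brewster incidence, θ_t = 90° − 52.75° = 37.25°.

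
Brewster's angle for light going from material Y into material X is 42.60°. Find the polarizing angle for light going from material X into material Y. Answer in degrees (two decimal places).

tan θ_B' = n₁/n₂ = 1/tan θ_B, so θ_B' = 90° − θ_B.
θ_B' = 90° − 42.60° = 47.40°.

θ_B' ≈ 47.40°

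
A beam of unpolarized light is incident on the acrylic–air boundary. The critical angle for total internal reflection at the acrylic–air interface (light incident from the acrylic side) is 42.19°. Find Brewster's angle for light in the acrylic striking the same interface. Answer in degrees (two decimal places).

θ_B ≈ 33.88°

sin θ_c = n₂/n₁, so n₂/n₁ = sin 42.19° = 0.6716.
Brewster: tan θ_B = n₂/n₁ = 0.6716.
θ_B = arctan(0.6716) = 33.88°.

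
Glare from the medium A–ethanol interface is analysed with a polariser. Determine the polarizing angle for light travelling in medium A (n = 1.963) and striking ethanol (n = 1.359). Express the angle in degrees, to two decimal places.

θ_B ≈ 34.70°

Brewster's condition: tan θ_B = n₂/n₁ = 1.359/1.963 = 0.6923.
So θ_B = arctan 0.6923 = 34.70°.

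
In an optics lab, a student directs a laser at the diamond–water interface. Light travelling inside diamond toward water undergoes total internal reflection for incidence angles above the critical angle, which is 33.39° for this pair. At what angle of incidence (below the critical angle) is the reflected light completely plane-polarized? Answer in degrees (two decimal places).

θ_B ≈ 28.83°

At the critical angle sin θ_c = n₂/n₁, giving n₂/n₁ = sin 33.39° = 0.5503.
Then tan θ_B = n₂/n₁ = 0.5503, so θ_B = arctan 0.5503 = 28.83°.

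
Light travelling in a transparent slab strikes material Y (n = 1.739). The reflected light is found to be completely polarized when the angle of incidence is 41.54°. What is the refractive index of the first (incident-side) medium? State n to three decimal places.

Full polarization of the reflected beam means tan θ_B = n₂/n₁, where n₁ is the incident medium (a transparent slab).
n₁ = n₂ / tan θ_B = 1.739 / tan 41.54° = 1.963.

n ≈ 1.963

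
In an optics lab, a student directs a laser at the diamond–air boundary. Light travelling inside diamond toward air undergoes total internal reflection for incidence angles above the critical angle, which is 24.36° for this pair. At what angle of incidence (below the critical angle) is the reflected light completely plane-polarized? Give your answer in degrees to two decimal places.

θ_B ≈ 22.41°

sin θ_c = n₂/n₁, so n₂/n₁ = sin 24.36° = 0.4125.
Brewster: tan θ_B = n₂/n₁ = 0.4125.
θ_B = arctan(0.4125) = 22.41°.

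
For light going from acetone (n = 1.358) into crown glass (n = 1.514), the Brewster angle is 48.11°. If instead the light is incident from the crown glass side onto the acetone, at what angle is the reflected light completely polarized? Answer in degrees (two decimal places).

θ_B' ≈ 41.89°

tan θ_B' = n₁/n₂ = 1/tan θ_B, so θ_B' = 90° − θ_B.
θ_B' = 90° − 48.11° = 41.89°.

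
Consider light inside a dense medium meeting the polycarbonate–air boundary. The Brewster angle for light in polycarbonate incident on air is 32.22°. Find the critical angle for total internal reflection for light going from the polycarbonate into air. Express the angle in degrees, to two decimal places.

θ_c ≈ 39.07°

From Brewster, n₂/n₁ = tan θ_B = tan 32.22° = 0.6302.
Then sin θ_c = n₂/n₁ = 0.6302, so θ_c = arcsin 0.6302 = 39.07°.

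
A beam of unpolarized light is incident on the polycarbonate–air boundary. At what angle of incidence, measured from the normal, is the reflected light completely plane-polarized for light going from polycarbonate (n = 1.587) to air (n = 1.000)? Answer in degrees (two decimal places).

θ_B ≈ 32.22°

The reflected p-component vanishes when tan θ_B = n₂/n₁.
tan θ_B = n₂/n₁ = 1.000/1.587 = 0.6301. Taking the arctangent, θ_B = 32.22°.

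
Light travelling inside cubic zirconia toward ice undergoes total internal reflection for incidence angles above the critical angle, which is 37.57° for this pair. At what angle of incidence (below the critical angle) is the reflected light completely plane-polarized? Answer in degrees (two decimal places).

θ_B ≈ 31.37°

At the critical angle sin θ_c = n₂/n₁, giving n₂/n₁ = sin 37.57° = 0.6097.
Then tan θ_B = n₂/n₁ = 0.6097, so θ_B = arctan 0.6097 = 31.37°.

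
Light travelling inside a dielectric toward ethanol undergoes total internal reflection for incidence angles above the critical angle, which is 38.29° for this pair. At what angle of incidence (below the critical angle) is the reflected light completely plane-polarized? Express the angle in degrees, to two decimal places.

sin θ_c = n₂/n₁, so n₂/n₁ = sin 38.29° = 0.6196.
Brewster: tan θ_B = n₂/n₁ = 0.6196.
θ_B = arctan(0.6196) = 31.78°.

θ_B ≈ 31.78°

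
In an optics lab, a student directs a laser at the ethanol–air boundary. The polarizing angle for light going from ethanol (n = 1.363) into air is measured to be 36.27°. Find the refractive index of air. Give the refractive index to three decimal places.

n ≈ 1.000

Full polarization of the reflected beam means tan θ_B = n₂/n₁, where n₁ is the incident medium (ethanol).
n₂ = n₁ tan θ_B = 1.363 × tan 36.27° = 1.000.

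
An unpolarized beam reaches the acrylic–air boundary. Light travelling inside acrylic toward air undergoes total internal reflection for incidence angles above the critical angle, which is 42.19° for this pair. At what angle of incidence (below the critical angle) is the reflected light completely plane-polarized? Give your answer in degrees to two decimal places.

At the critical angle sin θ_c = n₂/n₁, giving n₂/n₁ = sin 42.19° = 0.6716.
Then tan θ_B = n₂/n₁ = 0.6716, so θ_B = arctan 0.6716 = 33.88°.

θ_B ≈ 33.88°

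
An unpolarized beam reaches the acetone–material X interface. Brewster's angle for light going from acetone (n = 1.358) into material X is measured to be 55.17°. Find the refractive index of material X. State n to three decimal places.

Brewster's law: tan θ_B = n₂/n₁ (light incident in acetone, refracted into material X).
n₂ = n₁ tan θ_B = 1.358 × tan 55.17° = 1.952.

n ≈ 1.952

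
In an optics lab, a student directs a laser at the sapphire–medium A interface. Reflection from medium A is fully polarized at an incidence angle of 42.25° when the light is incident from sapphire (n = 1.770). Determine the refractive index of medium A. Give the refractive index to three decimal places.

Brewster's law: tan θ_B = n₂/n₁ (light incident in sapphire, refracted into medium A).
n₂ = n₁ tan θ_B = 1.770 × tan 42.25° = 1.608.

n ≈ 1.608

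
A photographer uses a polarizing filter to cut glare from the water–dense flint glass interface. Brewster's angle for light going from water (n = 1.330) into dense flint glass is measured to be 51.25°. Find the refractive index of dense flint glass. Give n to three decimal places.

n ≈ 1.657

Full polarization of the reflected beam means tan θ_B = n₂/n₁, where n₁ is the incident medium (water).
n₂ = n₁ tan θ_B = 1.330 × tan 51.25° = 1.657.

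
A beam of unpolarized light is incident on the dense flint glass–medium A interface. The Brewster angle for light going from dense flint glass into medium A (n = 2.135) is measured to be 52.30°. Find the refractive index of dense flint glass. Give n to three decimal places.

Full polarization of the reflected beam means tan θ_B = n₂/n₁, where n₁ is the incident medium (dense flint glass).
n₁ = n₂ / tan θ_B = 2.135 / tan 52.30° = 1.650.

n ≈ 1.650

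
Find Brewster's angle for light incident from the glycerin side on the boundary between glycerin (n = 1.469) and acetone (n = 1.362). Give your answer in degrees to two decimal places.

Here n₂/n₁ = 1.362/1.469 = 0.9272, and Brewster's law gives tan θ_B = n₂/n₁.
So θ_B = arctan 0.9272 = 42.84°.

θ_B ≈ 42.84°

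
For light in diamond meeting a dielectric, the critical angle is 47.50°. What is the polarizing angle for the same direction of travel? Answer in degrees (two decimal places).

sin θ_c = n₂/n₁, so n₂/n₁ = sin 47.50° = 0.7373.
Brewster: tan θ_B = n₂/n₁ = 0.7373.
θ_B = arctan(0.7373) = 36.40°.

θ_B ≈ 36.40°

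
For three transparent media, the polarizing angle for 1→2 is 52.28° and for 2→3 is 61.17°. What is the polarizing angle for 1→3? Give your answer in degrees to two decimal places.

tan θ_B(1→2) = n₂/n₁ = tan 52.28° = 1.2929.
tan θ_B(2→3) = n₃/n₂ = tan 61.17° = 1.8167.
Multiplying, n₃/n₁ = 1.2929 × 1.8167 = 2.3489, and θ_B(1→3) = arctan 2.3489 = 66.94°.

θ_B ≈ 66.94°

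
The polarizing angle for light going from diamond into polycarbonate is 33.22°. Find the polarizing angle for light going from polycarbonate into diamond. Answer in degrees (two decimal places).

θ_B' ≈ 56.78°

The two Brewster angles are complementary: θ_B' = 90° − θ_B = 90° − 33.22° = 56.78°.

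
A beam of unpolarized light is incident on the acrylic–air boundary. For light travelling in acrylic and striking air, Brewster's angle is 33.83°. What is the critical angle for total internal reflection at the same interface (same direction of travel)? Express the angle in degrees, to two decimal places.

tan θ_B = n₂/n₁ = tan 33.83° = 0.6702.
Total internal reflection: sin θ_c = n₂/n₁ = 0.6702.
θ_c = arcsin(0.6702) = 42.08°.

θ_c ≈ 42.08°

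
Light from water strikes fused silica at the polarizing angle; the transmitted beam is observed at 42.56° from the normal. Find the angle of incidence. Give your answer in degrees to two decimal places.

θ_B ≈ 47.44°

At Brewster's angle the reflected and refracted rays are perpendicular, so θ_B + θ_t = 90°.
θ_B = 90° − 42.56° = 47.44°.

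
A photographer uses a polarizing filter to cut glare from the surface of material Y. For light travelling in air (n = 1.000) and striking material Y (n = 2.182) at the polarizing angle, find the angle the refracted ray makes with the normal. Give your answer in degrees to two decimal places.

θ_t ≈ 24.62°

tan θ_B = n₂/n₁ = 2.182/1.000 = 2.1820, so θ_B = 65.38°.
At Brewster's angle the reflected and refracted rays are perpendicular, so θ_t = 90° − θ_B = 90° − 65.38° = 24.62°.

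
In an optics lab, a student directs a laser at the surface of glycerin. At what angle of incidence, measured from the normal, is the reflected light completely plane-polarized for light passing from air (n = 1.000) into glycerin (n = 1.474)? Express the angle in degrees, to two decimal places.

θ_B ≈ 55.85°

Here n₂/n₁ = 1.474/1.000 = 1.4740, and Brewster's law gives tan θ_B = n₂/n₁. Taking the arctangent, θ_B = 55.85°.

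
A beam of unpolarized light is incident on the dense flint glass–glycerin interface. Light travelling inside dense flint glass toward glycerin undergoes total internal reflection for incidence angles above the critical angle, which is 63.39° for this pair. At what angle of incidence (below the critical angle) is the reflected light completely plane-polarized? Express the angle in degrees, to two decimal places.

n₂/n₁ = sin θ_c = sin 63.39° = 0.8941.
tan θ_B equals the same ratio, so θ_B = arctan(0.8941) = 41.80°.

θ_B ≈ 41.80°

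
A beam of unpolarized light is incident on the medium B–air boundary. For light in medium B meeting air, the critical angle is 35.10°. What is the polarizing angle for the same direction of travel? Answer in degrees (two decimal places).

At the critical angle sin θ_c = n₂/n₁, giving n₂/n₁ = sin 35.10° = 0.5750.
Then tan θ_B = n₂/n₁ = 0.5750, so θ_B = arctan 0.5750 = 29.90°.

θ_B ≈ 29.90°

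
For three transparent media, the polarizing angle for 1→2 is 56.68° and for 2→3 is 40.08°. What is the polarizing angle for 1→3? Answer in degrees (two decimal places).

Each Brewster angle gives a ratio: n₂/n₁ = tan 56.68° = 1.5212, n₃/n₂ = tan 40.08° = 0.8415.
So n₃/n₁ = (n₂/n₁)(n₃/n₂) = 1.5212 × 0.8415 = 1.2801.
θ_B(1→3) = arctan(1.2801) = 52.00°.

θ_B ≈ 52.00°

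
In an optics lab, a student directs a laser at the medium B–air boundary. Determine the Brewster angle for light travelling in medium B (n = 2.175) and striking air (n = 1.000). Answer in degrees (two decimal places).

Here n₂/n₁ = 1.000/2.175 = 0.4598, and Brewster's law gives tan θ_B = n₂/n₁.
So θ_B = arctan 0.4598 = 24.69°.

θ_B ≈ 24.69°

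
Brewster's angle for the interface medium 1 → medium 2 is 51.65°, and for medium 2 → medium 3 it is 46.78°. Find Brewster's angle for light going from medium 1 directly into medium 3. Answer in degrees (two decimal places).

tan θ_B(1→2) = n₂/n₁ = tan 51.65° = 1.2640.
tan θ_B(2→3) = n₃/n₂ = tan 46.78° = 1.0641.
n₃/n₁ = 1.3450. Then tan θ_B(1→3) = n₃/n₁, so θ_B(1→3) = arctan(1.3450) = 53.37°.

θ_B ≈ 53.37°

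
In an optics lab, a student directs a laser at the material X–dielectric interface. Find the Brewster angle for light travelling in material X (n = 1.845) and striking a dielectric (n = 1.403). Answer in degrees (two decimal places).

Here n₂/n₁ = 1.403/1.845 = 0.7604, and Brewster's law gives tan θ_B = n₂/n₁.
So θ_B = arctan 0.7604 = 37.25°.

θ_B ≈ 37.25°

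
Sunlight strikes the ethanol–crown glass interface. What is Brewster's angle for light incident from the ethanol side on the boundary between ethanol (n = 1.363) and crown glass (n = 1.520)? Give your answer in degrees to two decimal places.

θ_B ≈ 48.12°

The reflected p-component vanishes when tan θ_B = n₂/n₁.
tan θ_B = n₂/n₁ = 1.520/1.363 = 1.1152.
So θ_B = arctan 1.1152 = 48.12°.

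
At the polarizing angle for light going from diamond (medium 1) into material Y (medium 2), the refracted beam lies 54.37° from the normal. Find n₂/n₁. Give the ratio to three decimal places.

n₂/n₁ ≈ 0.717

At Brewster incidence θ_B = 90° − θ_t = 90° − 54.37° = 35.63°.
tan θ_B = n₂/n₁, so n₂/n₁ = tan 35.63° = 0.717.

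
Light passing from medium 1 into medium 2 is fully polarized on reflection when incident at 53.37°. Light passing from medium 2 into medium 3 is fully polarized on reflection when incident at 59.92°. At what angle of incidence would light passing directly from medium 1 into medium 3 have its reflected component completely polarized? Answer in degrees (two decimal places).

θ_B ≈ 66.70°

n₂/n₁ = tan 53.37° = 1.3450 and n₃/n₂ = tan 59.92° = 1.7265.
So n₃/n₁ = (n₂/n₁)(n₃/n₂) = 1.3450 × 1.7265 = 2.3222.
θ_B(1→3) = arctan(2.3222) = 66.70°.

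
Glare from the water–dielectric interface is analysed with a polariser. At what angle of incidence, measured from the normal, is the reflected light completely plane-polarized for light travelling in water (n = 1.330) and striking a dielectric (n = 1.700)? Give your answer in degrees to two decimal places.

At Brewster's angle the reflected and refracted rays are perpendicular, which with Snell's law gives tan θ_B = n₂/n₁.
tan θ_B = n₂/n₁ = 1.700/1.330 = 1.2782. Taking the arctangent, θ_B = 51.96°.

θ_B ≈ 51.96°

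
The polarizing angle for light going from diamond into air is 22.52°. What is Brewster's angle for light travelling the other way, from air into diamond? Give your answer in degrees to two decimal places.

Reversing the direction swaps n₁ and n₂, so tan θ_B' = 1/tan θ_B and θ_B' = 90° − θ_B.
Hence θ_B' = 90° − 22.52° = 67.48°.

θ_B' ≈ 67.48°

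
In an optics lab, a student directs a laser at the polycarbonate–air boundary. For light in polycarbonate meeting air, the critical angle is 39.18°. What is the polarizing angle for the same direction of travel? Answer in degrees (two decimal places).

θ_B ≈ 32.28°

sin θ_c = n₂/n₁, so n₂/n₁ = sin 39.18° = 0.6318.
Brewster: tan θ_B = n₂/n₁ = 0.6318.
θ_B = arctan(0.6318) = 32.28°.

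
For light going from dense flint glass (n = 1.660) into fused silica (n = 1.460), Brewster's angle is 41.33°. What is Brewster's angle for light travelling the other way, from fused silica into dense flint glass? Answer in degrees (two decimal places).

Reversing the direction swaps n₁ and n₂, so tan θ_B' = 1/tan θ_B and θ_B' = 90° − θ_B.
Hence θ_B' = 90° − 41.33° = 48.67°.

θ_B' ≈ 48.67°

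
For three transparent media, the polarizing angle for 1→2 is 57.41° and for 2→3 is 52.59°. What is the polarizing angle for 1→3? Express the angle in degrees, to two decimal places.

θ_B ≈ 63.94°

tan θ_B(1→2) = n₂/n₁ = tan 57.41° = 1.5643.
tan θ_B(2→3) = n₃/n₂ = tan 52.59° = 1.3075.
Multiplying, n₃/n₁ = 1.5643 × 1.3075 = 2.0452, and θ_B(1→3) = arctan 2.0452 = 63.94°.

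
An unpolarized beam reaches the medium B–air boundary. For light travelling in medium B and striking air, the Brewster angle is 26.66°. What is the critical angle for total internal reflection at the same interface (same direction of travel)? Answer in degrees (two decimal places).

θ_c ≈ 30.14°

n₂/n₁ = tan 26.66° = 0.5021; the critical angle satisfies sin θ_c = n₂/n₁.
θ_c = arcsin(0.5021) = 30.14°.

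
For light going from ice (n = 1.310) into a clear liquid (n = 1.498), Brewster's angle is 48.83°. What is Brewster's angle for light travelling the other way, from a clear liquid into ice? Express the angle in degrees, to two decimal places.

θ_B' ≈ 41.17°

The two Brewster angles are complementary: θ_B' = 90° − θ_B = 90° − 48.83° = 41.17°.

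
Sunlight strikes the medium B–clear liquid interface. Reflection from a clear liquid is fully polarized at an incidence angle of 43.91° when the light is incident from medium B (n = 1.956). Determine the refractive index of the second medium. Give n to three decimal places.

Brewster's law: tan θ_B = n₂/n₁ (light incident in medium B, refracted into a clear liquid).
n₂ = n₁ tan θ_B = 1.956 × tan 43.91° = 1.883.

n ≈ 1.883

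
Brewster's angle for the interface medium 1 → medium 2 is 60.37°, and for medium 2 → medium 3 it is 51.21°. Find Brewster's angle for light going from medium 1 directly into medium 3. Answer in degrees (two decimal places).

tan θ_B(1→2) = n₂/n₁ = tan 60.37° = 1.7582.
tan θ_B(2→3) = n₃/n₂ = tan 51.21° = 1.2442.
n₃/n₁ = 2.1875. Then tan θ_B(1→3) = n₃/n₁, so θ_B(1→3) = arctan(2.1875) = 65.43°.

θ_B ≈ 65.43°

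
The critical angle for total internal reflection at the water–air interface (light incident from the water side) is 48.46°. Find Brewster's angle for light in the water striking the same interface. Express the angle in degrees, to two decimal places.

θ_B ≈ 36.81°

sin θ_c = n₂/n₁, so n₂/n₁ = sin 48.46° = 0.7485.
Brewster: tan θ_B = n₂/n₁ = 0.7485.
θ_B = arctan(0.7485) = 36.81°.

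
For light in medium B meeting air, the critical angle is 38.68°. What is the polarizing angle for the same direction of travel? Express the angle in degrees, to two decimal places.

θ_B ≈ 32.00°

At the critical angle sin θ_c = n₂/n₁, giving n₂/n₁ = sin 38.68° = 0.6250.
Then tan θ_B = n₂/n₁ = 0.6250, so θ_B = arctan 0.6250 = 32.00°.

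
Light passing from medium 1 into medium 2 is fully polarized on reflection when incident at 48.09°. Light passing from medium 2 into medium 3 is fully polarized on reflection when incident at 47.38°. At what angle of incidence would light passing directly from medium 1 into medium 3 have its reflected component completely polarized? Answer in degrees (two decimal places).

θ_B ≈ 50.45°

n₂/n₁ = tan 48.09° = 1.1141 and n₃/n₂ = tan 47.38° = 1.0867.
n₃/n₁ = 1.2108. Then tan θ_B(1→3) = n₃/n₁, so θ_B(1→3) = arctan(1.2108) = 50.45°.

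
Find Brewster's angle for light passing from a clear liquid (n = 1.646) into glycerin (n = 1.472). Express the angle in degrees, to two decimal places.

At Brewster's angle the reflected and refracted rays are perpendicular, which with Snell's law gives tan θ_B = n₂/n₁.
tan θ_B = n₂/n₁ = 1.472/1.646 = 0.8943. Taking the arctangent, θ_B = 41.81°.

θ_B ≈ 41.81°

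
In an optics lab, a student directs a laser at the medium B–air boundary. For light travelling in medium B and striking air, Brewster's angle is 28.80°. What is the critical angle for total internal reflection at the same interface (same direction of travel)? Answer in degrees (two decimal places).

θ_c ≈ 33.35°

n₂/n₁ = tan 28.80° = 0.5498; the critical angle satisfies sin θ_c = n₂/n₁.
θ_c = arcsin(0.5498) = 33.35°.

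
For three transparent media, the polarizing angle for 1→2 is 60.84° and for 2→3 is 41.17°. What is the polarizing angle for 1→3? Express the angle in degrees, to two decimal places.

Each Brewster angle gives a ratio: n₂/n₁ = tan 60.84° = 1.7922, n₃/n₂ = tan 41.17° = 0.8745.
Multiplying, n₃/n₁ = 1.7922 × 0.8745 = 1.5673, and θ_B(1→3) = arctan 1.5673 = 57.46°.

θ_B ≈ 57.46°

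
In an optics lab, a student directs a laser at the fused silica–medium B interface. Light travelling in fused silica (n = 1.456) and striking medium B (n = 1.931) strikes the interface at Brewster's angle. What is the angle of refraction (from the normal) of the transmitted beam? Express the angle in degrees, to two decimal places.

θ_t ≈ 37.02°

θ_B = arctan(n₂/n₁) = arctan(1.931/1.456) = 52.98°.
The refracted ray is perpendicular to the reflected ray, so θ_t = 90° − θ_B = 37.02°.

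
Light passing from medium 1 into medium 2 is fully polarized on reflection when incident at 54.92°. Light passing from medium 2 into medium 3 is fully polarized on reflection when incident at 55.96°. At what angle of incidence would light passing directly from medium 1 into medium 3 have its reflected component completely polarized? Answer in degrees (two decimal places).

tan θ_B(1→2) = n₂/n₁ = tan 54.92° = 1.4239.
tan θ_B(2→3) = n₃/n₂ = tan 55.96° = 1.4803.
Multiplying, n₃/n₁ = 1.4239 × 1.4803 = 2.1079, and θ_B(1→3) = arctan 2.1079 = 64.62°.

θ_B ≈ 64.62°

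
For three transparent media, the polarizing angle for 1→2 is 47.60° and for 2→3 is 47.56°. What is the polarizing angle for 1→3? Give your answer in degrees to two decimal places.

Each Brewster angle gives a ratio: n₂/n₁ = tan 47.60° = 1.0951, n₃/n₂ = tan 47.56° = 1.0936.
n₃/n₁ = 1.1977. Then tan θ_B(1→3) = n₃/n₁, so θ_B(1→3) = arctan(1.1977) = 50.14°.

θ_B ≈ 50.14°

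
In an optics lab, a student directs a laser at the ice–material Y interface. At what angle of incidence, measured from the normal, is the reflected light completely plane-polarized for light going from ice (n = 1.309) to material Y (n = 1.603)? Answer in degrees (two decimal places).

θ_B ≈ 50.77°

Here n₂/n₁ = 1.603/1.309 = 1.2246, and Brewster's law gives tan θ_B = n₂/n₁.
θ_B = arctan(1.2246) = 50.77°.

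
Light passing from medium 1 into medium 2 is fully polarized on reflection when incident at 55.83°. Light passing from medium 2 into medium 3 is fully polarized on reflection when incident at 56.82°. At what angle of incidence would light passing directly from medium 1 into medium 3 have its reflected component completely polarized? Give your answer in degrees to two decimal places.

θ_B ≈ 66.06°

Each Brewster angle gives a ratio: n₂/n₁ = tan 55.83° = 1.4731, n₃/n₂ = tan 56.82° = 1.5293.
Multiplying, n₃/n₁ = 1.4731 × 1.5293 = 2.2529, and θ_B(1→3) = arctan 2.2529 = 66.06°.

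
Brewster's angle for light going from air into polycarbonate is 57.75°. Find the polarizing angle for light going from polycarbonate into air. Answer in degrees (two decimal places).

θ_B' ≈ 32.25°

tan θ_B' = n₁/n₂ = 1/tan θ_B, so θ_B' = 90° − θ_B.
θ_B' = 90° − 57.75° = 32.25°.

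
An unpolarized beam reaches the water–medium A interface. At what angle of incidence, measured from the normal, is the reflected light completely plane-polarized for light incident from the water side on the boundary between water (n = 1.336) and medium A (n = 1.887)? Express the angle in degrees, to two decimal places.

Here n₂/n₁ = 1.887/1.336 = 1.4124, and Brewster's law gives tan θ_B = n₂/n₁.
θ_B = arctan(1.4124) = 54.70°.

θ_B ≈ 54.70°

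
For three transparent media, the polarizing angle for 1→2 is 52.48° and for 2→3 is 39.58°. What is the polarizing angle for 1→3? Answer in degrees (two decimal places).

θ_B ≈ 47.11°

tan θ_B(1→2) = n₂/n₁ = tan 52.48° = 1.3023.
tan θ_B(2→3) = n₃/n₂ = tan 39.58° = 0.8267.
Multiplying, n₃/n₁ = 1.3023 × 0.8267 = 1.0766, and θ_B(1→3) = arctan 1.0766 = 47.11°.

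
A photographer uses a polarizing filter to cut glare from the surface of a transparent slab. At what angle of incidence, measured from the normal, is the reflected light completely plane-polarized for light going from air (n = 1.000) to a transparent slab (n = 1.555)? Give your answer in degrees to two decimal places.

The reflected p-component vanishes when tan θ_B = n₂/n₁.
Brewster's condition: tan θ_B = n₂/n₁ = 1.555/1.000 = 1.5550.
θ_B = arctan(1.5550) = 57.26°.

θ_B ≈ 57.26°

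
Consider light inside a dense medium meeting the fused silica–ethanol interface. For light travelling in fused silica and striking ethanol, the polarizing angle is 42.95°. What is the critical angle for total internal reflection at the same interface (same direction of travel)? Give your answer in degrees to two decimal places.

θ_c ≈ 68.57°

From Brewster, n₂/n₁ = tan θ_B = tan 42.95° = 0.9309.
Then sin θ_c = n₂/n₁ = 0.9309, so θ_c = arcsin 0.9309 = 68.57°.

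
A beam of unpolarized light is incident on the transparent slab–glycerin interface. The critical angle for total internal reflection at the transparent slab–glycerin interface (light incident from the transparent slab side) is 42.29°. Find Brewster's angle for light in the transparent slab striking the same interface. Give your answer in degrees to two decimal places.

θ_B ≈ 33.94°

n₂/n₁ = sin θ_c = sin 42.29° = 0.6729.
tan θ_B equals the same ratio, so θ_B = arctan(0.6729) = 33.94°.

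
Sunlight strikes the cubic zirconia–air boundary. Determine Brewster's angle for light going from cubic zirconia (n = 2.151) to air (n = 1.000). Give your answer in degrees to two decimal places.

θ_B ≈ 24.93°

Here n₂/n₁ = 1.000/2.151 = 0.4649, and Brewster's law gives tan θ_B = n₂/n₁.
θ_B = arctan(0.4649) = 24.93°.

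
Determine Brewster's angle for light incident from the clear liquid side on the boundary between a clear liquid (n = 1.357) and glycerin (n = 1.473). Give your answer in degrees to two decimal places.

The reflected p-component vanishes when tan θ_B = n₂/n₁.
tan θ_B = n₂/n₁ = 1.473/1.357 = 1.0855.
θ_B = arctan(1.0855) = 47.35°.

θ_B ≈ 47.35°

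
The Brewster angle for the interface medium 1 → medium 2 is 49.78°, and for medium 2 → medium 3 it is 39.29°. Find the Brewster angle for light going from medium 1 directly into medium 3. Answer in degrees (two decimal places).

θ_B ≈ 44.05°

Each Brewster angle gives a ratio: n₂/n₁ = tan 49.78° = 1.1825, n₃/n₂ = tan 39.29° = 0.8182.
n₃/n₁ = 0.9675. Then tan θ_B(1→3) = n₃/n₁, so θ_B(1→3) = arctan(0.9675) = 44.05°.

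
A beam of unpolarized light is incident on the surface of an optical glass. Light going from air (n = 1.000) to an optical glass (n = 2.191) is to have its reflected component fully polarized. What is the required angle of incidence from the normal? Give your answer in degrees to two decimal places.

tan θ_B = n₂/n₁ = 2.191/1.000 = 2.1910. Taking the arctangent, θ_B = 65.47°.

θ_B ≈ 65.47°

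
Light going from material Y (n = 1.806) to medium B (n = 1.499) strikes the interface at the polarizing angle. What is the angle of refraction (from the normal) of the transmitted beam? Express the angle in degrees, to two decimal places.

θ_t ≈ 50.31°

tan θ_B = n₂/n₁ = 1.499/1.806 = 0.8300, so θ_B = 39.69°.
The refracted ray is perpendicular to the reflected ray, so θ_t = 90° − θ_B = 50.31°.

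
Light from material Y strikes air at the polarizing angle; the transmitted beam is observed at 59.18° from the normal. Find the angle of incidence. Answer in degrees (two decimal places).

θ_B ≈ 30.82°

At Brewster's angle the reflected and refracted rays are perpendicular, so θ_B + θ_t = 90°.
θ_B = 90° − 59.18° = 30.82°.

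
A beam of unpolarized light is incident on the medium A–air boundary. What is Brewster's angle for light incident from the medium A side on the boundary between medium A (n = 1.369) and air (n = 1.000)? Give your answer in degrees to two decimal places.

The reflected p-component vanishes when tan θ_B = n₂/n₁.
Here n₂/n₁ = 1.000/1.369 = 0.7305, and Brewster's law gives tan θ_B = n₂/n₁.
So θ_B = arctan 0.7305 = 36.15°.

θ_B ≈ 36.15°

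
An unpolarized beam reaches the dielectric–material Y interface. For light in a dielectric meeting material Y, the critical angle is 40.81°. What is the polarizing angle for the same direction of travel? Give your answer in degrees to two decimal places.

sin θ_c = n₂/n₁, so n₂/n₁ = sin 40.81° = 0.6536.
Brewster: tan θ_B = n₂/n₁ = 0.6536.
θ_B = arctan(0.6536) = 33.17°.

θ_B ≈ 33.17°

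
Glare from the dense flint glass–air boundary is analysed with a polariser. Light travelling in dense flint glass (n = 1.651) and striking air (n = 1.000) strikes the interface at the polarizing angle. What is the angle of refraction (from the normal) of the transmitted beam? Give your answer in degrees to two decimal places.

θ_t ≈ 58.80°

θ_B = arctan(n₂/n₁) = arctan(1.000/1.651) = 31.20°.
Since θ_B + θ_t = 90° at Brewster incidence, θ_t = 90° − 31.20° = 58.80°.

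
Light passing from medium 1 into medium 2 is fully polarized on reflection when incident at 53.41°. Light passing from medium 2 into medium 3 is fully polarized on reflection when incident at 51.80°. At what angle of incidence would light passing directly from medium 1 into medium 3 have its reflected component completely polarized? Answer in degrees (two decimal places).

θ_B ≈ 59.71°

tan θ_B(1→2) = n₂/n₁ = tan 53.41° = 1.3470.
tan θ_B(2→3) = n₃/n₂ = tan 51.80° = 1.2708.
n₃/n₁ = 1.7117. Then tan θ_B(1→3) = n₃/n₁, so θ_B(1→3) = arctan(1.7117) = 59.71°.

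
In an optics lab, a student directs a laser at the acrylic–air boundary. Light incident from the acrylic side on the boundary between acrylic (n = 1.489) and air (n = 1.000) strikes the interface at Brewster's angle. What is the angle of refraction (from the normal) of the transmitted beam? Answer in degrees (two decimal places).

θ_B = arctan(n₂/n₁) = arctan(1.000/1.489) = 33.88°.
Since θ_B + θ_t = 90° at Brewster incidence, θ_t = 90° − 33.88° = 56.12°.

θ_t ≈ 56.12°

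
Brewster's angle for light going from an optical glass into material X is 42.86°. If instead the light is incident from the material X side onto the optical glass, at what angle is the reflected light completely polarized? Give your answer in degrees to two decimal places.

θ_B' ≈ 47.14°

tan θ_B' = n₁/n₂ = 1/tan θ_B, so θ_B' = 90° − θ_B.
θ_B' = 90° − 42.86° = 47.14°.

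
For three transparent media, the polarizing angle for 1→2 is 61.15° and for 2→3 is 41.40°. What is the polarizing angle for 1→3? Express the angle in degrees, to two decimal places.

θ_B ≈ 58.00°

n₂/n₁ = tan 61.15° = 1.8152 and n₃/n₂ = tan 41.40° = 0.8816.
Multiplying, n₃/n₁ = 1.8152 × 0.8816 = 1.6003, and θ_B(1→3) = arctan 1.6003 = 58.00°.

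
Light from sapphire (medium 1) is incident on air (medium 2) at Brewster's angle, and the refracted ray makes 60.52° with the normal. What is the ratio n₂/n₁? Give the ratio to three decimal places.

n₂/n₁ ≈ 0.565

θ_B + θ_t = 90°, so θ_B = 90° − 60.52° = 29.48°.
Then n₂/n₁ = tan θ_B = tan 29.48° = 0.565.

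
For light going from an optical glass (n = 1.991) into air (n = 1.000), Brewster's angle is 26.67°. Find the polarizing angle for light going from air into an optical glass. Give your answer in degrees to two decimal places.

θ_B' ≈ 63.33°

tan θ_B' = n₁/n₂ = 1/tan θ_B, so θ_B' = 90° − θ_B.
θ_B' = 90° − 26.67° = 63.33°.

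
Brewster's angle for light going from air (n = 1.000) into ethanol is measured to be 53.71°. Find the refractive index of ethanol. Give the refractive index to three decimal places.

At Brewster's angle, tan θ_B = n₂/n₁ with n₁ on the incident side (air) and n₂ on the transmitted side (ethanol).
n₂ = n₁ tan θ_B = 1.000 × tan 53.71° = 1.362.

n ≈ 1.362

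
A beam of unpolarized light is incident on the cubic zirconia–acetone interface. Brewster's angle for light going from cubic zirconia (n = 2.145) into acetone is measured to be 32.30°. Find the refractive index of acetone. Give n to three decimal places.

Brewster's law: tan θ_B = n₂/n₁ (light incident in cubic zirconia, refracted into acetone).
n₂ = n₁ tan θ_B = 2.145 × tan 32.30° = 1.356.

n ≈ 1.356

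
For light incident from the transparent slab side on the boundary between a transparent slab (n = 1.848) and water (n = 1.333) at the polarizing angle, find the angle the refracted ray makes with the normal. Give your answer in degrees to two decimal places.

First find Brewster's angle: tan θ_B = 1.333/1.848 = 0.7213, giving θ_B = 35.80°.
Since θ_B + θ_t = 90° at Brewster incidence, θ_t = 90° − 35.80° = 54.20°.

θ_t ≈ 54.20°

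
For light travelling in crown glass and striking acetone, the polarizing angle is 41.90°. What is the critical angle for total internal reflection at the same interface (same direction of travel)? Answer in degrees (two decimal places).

From Brewster, n₂/n₁ = tan θ_B = tan 41.90° = 0.8972.
Then sin θ_c = n₂/n₁ = 0.8972, so θ_c = arcsin 0.8972 = 63.80°.

θ_c ≈ 63.80°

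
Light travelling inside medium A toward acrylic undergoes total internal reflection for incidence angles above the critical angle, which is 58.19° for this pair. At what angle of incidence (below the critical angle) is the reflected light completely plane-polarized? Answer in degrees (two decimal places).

θ_B ≈ 40.36°

At the critical angle sin θ_c = n₂/n₁, giving n₂/n₁ = sin 58.19° = 0.8498.
Then tan θ_B = n₂/n₁ = 0.8498, so θ_B = arctan 0.8498 = 40.36°.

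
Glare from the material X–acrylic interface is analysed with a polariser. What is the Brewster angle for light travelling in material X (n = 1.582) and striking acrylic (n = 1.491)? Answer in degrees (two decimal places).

tan θ_B = n₂/n₁ = 1.491/1.582 = 0.9425. Taking the arctangent, θ_B = 43.30°.

θ_B ≈ 43.30°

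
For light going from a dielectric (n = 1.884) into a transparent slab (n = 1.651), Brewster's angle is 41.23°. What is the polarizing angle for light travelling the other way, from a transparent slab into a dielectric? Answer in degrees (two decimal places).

Reversing the direction swaps n₁ and n₂, so tan θ_B' = 1/tan θ_B and θ_B' = 90° − θ_B.
Hence θ_B' = 90° − 41.23° = 48.77°.

θ_B' ≈ 48.77°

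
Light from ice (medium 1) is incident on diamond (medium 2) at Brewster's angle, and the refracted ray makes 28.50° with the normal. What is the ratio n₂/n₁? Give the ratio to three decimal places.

θ_B + θ_t = 90°, so θ_B = 90° − 28.50° = 61.50°.
tan θ_B = n₂/n₁, so n₂/n₁ = tan 61.50° = 1.842.

n₂/n₁ ≈ 1.842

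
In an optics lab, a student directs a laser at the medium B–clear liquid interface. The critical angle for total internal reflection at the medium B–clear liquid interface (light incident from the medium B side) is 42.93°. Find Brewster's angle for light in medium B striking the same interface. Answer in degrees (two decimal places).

sin θ_c = n₂/n₁, so n₂/n₁ = sin 42.93° = 0.6811.
Brewster: tan θ_B = n₂/n₁ = 0.6811.
θ_B = arctan(0.6811) = 34.26°.

θ_B ≈ 34.26°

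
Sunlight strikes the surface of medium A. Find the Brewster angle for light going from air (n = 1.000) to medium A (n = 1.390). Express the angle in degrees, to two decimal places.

tan θ_B = n₂/n₁ = 1.390/1.000 = 1.3900. Taking the arctangent, θ_B = 54.27°.

θ_B ≈ 54.27°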